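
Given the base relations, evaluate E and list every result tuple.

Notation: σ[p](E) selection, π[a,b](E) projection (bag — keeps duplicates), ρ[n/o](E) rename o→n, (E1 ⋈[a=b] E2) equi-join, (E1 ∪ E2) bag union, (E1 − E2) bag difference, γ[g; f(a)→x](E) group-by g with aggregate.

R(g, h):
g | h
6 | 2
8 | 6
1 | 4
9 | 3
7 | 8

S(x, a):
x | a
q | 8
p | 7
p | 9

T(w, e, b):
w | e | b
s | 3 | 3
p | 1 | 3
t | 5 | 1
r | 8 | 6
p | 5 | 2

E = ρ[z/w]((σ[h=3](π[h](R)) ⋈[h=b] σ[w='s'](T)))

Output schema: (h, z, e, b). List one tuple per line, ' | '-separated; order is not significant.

Subexpression sizes:
  R → 5
  π[h](R) → 5
  σ[h=3](π[h](R)) → 1
  T → 5
  σ[w='s'](T) → 1
  (σ[h=3](π[h](R)) ⋈[h=b] σ[w='s'](T)) → 1
  ρ[z/w]((σ[h=3](π[h](R)) ⋈[h=b] σ[w='s'](T))) → 1

== RESULT ==
h | z | e | b
3 | s | 3 | 3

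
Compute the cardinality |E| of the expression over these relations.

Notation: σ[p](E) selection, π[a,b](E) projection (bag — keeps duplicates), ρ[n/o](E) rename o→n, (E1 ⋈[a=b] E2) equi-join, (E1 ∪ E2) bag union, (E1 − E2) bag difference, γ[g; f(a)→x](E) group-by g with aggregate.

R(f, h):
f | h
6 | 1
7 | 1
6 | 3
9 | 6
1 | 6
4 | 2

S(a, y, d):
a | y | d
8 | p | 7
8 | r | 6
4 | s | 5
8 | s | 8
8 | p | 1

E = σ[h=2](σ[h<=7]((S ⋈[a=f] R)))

Per-node cardinality:
  S → 5
  R → 6
  (S ⋈[a=f] R) → 1
  σ[h<=7]((S ⋈[a=f] R)) → 1
  σ[h=2](σ[h<=7]((S ⋈[a=f] R))) → 1

|E| = 1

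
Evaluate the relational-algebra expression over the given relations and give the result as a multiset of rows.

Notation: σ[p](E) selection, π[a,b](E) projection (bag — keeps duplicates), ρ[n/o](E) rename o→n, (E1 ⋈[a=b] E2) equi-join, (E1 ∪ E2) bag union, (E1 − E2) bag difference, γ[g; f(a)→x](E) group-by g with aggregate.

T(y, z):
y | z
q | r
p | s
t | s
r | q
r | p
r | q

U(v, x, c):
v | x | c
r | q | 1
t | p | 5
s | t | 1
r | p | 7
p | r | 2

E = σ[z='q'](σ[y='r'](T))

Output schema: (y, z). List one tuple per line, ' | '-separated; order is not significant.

Per-node cardinality:
  T → 6
  σ[y='r'](T) → 3
  σ[z='q'](σ[y='r'](T)) → 2

== RESULT ==
y | z
r | q
r | q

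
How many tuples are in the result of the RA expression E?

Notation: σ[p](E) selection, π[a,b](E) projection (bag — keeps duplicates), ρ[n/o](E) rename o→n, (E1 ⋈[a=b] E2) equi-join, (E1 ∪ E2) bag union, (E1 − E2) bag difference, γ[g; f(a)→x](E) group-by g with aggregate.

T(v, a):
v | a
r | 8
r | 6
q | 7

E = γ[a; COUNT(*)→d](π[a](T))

Row counts bottom-up:
  T → 3
  π[a](T) → 3
  γ[a; COUNT(*)→d](π[a](T)) → 3

|E| = 3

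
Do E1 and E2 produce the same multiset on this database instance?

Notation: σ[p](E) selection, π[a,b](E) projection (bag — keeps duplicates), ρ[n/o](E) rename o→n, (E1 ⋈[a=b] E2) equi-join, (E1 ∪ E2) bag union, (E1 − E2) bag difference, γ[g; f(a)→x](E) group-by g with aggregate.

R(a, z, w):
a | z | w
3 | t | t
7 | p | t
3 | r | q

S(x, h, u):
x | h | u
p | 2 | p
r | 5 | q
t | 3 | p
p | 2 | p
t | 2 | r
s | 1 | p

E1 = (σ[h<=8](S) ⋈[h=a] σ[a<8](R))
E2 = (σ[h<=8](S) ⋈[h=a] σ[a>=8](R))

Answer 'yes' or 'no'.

E1 stepwise |·|:
  S → 6
  σ[h<=8](S) → 6
  R → 3
  σ[a<8](R) → 3
  (σ[h<=8](S) ⋈[h=a] σ[a<8](R)) → 2
E2 stepwise |·|:
  S → 6
  σ[h<=8](S) → 6
  R → 3
  σ[a>=8](R) → 0
  (σ[h<=8](S) ⋈[h=a] σ[a>=8](R)) → 0

E1 result:
x | h | u | a | z | w
t | 3 | p | 3 | r | q
t | 3 | p | 3 | t | t
E2 result:
x | h | u | a | z | w
(0 rows)
Witness: ('t', 3, 'p', 3, 't', 't') appears 1× in E1 but 0× in E2.

no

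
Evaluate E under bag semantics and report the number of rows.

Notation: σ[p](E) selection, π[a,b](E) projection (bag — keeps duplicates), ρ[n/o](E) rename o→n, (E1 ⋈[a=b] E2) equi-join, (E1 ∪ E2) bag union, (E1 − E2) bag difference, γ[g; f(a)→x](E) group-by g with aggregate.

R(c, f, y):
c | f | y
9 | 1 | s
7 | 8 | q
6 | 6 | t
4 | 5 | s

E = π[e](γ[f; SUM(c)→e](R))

Stepwise |·|:
  R → 4
  γ[f; SUM(c)→e](R) → 4
  π[e](γ[f; SUM(c)→e](R)) → 4

|E| = 4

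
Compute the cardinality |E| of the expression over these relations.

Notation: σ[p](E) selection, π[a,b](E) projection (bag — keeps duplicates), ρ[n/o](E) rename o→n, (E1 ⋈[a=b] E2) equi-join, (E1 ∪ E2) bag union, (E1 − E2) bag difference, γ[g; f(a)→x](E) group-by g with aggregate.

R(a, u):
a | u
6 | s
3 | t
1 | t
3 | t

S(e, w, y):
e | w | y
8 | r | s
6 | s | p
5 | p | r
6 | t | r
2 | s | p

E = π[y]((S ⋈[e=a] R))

Stepwise |·|:
  S → 5
  R → 4
  (S ⋈[e=a] R) → 2
  π[y]((S ⋈[e=a] R)) → 2

|E| = 2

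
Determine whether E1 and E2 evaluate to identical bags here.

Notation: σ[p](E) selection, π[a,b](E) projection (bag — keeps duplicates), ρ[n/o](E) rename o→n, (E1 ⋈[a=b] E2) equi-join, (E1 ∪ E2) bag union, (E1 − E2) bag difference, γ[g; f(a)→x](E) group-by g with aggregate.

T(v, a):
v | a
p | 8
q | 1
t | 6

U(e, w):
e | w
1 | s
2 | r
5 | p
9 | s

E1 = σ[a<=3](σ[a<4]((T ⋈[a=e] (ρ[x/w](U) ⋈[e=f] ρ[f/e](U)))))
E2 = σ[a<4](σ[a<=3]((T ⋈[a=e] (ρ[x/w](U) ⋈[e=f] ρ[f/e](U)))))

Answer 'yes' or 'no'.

E1 subexpression sizes:
  T → 3
  U → 4
  ρ[x/w](U) → 4
  U → 4
  ρ[f/e](U) → 4
  (ρ[x/w](U) ⋈[e=f] ρ[f/e](U)) → 4
  (T ⋈[a=e] (ρ[x/w](U) ⋈[e=f] ρ[f/e](U))) → 1
  σ[a<4]((T ⋈[a=e] (ρ[x/w](U) ⋈[e=f] ρ[f/e](U)))) → 1
  σ[a<=3](σ[a<4]((T ⋈[a=e] (ρ[x/w](U) ⋈[e=f] ρ[f/e](U))))) → 1
E2 subexpression sizes:
  T → 3
  U → 4
  ρ[x/w](U) → 4
  U → 4
  ρ[f/e](U) → 4
  (ρ[x/w](U) ⋈[e=f] ρ[f/e](U)) → 4
  (T ⋈[a=e] (ρ[x/w](U) ⋈[e=f] ρ[f/e](U))) → 1
  σ[a<=3]((T ⋈[a=e] (ρ[x/w](U) ⋈[e=f] ρ[f/e](U)))) → 1
  σ[a<4](σ[a<=3]((T ⋈[a=e] (ρ[x/w](U) ⋈[e=f] ρ[f/e](U))))) → 1

E1 and E2 produce the same multiset:
v | a | e | x | f | w
q | 1 | 1 | s | 1 | s

yes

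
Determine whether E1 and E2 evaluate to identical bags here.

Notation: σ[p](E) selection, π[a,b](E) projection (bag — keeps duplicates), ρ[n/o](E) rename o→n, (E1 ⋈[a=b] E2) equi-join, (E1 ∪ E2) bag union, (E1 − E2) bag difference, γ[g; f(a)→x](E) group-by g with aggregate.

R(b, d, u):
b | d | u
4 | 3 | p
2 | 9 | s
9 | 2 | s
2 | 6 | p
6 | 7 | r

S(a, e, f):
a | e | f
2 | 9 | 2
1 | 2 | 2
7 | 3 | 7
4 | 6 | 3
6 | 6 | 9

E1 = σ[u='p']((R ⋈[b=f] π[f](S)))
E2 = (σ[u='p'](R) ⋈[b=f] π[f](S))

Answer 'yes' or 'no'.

E1 per-node cardinality:
  R → 5
  S → 5
  π[f](S) → 5
  (R ⋈[b=f] π[f](S)) → 5
  σ[u='p']((R ⋈[b=f] π[f](S))) → 2
E2 per-node cardinality:
  R → 5
  σ[u='p'](R) → 2
  S → 5
  π[f](S) → 5
  (σ[u='p'](R) ⋈[b=f] π[f](S)) → 2

E1 and E2 produce the same multiset:
b | d | u | f
2 | 6 | p | 2
2 | 6 | p | 2

yes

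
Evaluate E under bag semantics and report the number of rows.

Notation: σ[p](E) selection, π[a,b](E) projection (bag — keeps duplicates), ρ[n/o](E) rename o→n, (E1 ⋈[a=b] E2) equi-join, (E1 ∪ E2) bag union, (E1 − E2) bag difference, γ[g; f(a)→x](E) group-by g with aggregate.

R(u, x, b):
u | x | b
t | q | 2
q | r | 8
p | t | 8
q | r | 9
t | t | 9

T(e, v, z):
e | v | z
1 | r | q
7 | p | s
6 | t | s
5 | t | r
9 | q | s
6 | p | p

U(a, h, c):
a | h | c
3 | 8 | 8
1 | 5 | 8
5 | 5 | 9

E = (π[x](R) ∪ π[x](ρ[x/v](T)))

Per-node cardinality:
  R → 5
  π[x](R) → 5
  T → 6
  ρ[x/v](T) → 6
  π[x](ρ[x/v](T)) → 6
  (π[x](R) ∪ π[x](ρ[x/v](T))) → 11

|E| = 11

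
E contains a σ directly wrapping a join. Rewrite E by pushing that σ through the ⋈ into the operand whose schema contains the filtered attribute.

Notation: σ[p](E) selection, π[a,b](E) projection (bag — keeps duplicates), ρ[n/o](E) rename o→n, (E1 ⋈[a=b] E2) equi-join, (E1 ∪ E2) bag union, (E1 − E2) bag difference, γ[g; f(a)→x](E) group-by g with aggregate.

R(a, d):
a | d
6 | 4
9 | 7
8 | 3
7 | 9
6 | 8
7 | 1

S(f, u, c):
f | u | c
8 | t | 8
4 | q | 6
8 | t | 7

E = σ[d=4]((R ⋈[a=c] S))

σ filters on d, owned by the left side.
E' = (σ[d=4](R) ⋈[a=c] S)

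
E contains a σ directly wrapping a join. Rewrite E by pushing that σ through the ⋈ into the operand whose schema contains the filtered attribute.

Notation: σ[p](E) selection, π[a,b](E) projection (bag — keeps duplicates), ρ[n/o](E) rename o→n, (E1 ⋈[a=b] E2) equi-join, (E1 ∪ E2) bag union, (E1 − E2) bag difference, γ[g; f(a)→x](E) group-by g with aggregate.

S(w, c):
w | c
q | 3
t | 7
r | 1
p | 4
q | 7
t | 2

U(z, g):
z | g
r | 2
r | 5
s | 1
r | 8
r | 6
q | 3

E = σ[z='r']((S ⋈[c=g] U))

σ filters on z, owned by the right side.
E' = (S ⋈[c=g] σ[z='r'](U))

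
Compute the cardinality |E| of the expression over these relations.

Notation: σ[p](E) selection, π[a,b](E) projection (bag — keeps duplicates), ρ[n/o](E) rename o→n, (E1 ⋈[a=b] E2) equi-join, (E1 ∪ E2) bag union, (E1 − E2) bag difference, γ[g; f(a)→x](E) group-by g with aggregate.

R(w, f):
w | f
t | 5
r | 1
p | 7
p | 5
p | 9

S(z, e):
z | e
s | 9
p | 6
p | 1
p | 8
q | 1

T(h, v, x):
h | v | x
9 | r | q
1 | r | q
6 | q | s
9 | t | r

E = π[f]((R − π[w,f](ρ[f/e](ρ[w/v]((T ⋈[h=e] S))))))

Stepwise |·|:
  R → 5
  T → 4
  S → 5
  (T ⋈[h=e] S) → 5
  ρ[w/v]((T ⋈[h=e] S)) → 5
  ρ[f/e](ρ[w/v]((T ⋈[h=e] S))) → 5
  π[w,f](ρ[f/e](ρ[w/v]((T ⋈[h=e] S)))) → 5
  (R − π[w,f](ρ[f/e](ρ[w/v]((T ⋈[h=e] S))))) → 4
  π[f]((R − π[w,f](ρ[f/e](ρ[w/v]((T ⋈[h=e] S)))))) → 4

|E| = 4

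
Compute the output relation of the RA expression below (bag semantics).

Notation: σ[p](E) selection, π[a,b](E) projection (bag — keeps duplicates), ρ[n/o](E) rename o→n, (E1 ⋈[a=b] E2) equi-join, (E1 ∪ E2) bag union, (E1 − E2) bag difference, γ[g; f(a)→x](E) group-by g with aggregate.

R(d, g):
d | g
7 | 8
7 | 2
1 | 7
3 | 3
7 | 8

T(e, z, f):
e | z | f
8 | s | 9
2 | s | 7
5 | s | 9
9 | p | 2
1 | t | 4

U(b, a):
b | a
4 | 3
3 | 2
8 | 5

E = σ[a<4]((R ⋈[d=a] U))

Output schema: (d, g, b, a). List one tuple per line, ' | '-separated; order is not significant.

Per-node cardinality:
  R → 5
  U → 3
  (R ⋈[d=a] U) → 1
  σ[a<4]((R ⋈[d=a] U)) → 1

== RESULT ==
d | g | b | a
3 | 3 | 4 | 3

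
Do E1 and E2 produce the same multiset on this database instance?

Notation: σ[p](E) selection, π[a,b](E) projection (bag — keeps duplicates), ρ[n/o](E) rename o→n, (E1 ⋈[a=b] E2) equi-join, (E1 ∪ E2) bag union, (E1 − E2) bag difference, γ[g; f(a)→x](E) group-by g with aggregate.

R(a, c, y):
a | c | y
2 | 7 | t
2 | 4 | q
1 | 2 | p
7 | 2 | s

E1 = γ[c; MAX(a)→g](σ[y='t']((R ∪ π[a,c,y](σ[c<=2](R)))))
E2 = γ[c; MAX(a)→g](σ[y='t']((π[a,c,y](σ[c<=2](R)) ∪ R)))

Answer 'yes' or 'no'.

E1 row counts bottom-up:
  R → 4
  R → 4
  σ[c<=2](R) → 2
  π[a,c,y](σ[c<=2](R)) → 2
  (R ∪ π[a,c,y](σ[c<=2](R))) → 6
  σ[y='t']((R ∪ π[a,c,y](σ[c<=2](R)))) → 1
  γ[c; MAX(a)→g](σ[y='t']((R ∪ π[a,c,y](σ[c<=2](R))))) → 1
E2 row counts bottom-up:
  R → 4
  σ[c<=2](R) → 2
  π[a,c,y](σ[c<=2](R)) → 2
  R → 4
  (π[a,c,y](σ[c<=2](R)) ∪ R) → 6
  σ[y='t']((π[a,c,y](σ[c<=2](R)) ∪ R)) → 1
  γ[c; MAX(a)→g](σ[y='t']((π[a,c,y](σ[c<=2](R)) ∪ R))) → 1

E1 and E2 produce the same multiset:
c | g
7 | 2

yes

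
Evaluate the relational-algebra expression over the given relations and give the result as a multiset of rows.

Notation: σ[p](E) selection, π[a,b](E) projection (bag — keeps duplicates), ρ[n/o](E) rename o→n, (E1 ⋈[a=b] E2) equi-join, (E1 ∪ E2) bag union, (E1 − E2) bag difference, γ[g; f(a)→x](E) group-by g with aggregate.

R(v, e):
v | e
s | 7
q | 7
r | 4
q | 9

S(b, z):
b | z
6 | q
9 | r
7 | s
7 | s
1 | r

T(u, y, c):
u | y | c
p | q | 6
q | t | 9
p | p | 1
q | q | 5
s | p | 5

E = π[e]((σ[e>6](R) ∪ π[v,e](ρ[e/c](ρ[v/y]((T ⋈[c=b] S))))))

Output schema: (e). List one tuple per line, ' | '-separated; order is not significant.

Per-node cardinality:
  R → 4
  σ[e>6](R) → 3
  T → 5
  S → 5
  (T ⋈[c=b] S) → 3
  ρ[v/y]((T ⋈[c=b] S)) → 3
  ρ[e/c](ρ[v/y]((T ⋈[c=b] S))) → 3
  π[v,e](ρ[e/c](ρ[v/y]((T ⋈[c=b] S)))) → 3
  (σ[e>6](R) ∪ π[v,e](ρ[e/c](ρ[v/y]((T ⋈[c=b] S))))) → 6
  π[e]((σ[e>6](R) ∪ π[v,e](ρ[e/c](ρ[v/y]((T ⋈[c=b] S)))))) → 6

== RESULT ==
e
1
6
7
7
9
9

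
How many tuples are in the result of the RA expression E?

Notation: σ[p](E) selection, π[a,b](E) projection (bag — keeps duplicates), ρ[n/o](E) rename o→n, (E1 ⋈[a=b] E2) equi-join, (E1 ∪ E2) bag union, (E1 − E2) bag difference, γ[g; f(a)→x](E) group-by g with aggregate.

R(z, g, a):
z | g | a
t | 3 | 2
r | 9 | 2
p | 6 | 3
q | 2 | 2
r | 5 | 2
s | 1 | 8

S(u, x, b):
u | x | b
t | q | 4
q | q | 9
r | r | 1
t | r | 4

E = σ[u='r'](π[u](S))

Row counts bottom-up:
  S → 4
  π[u](S) → 4
  σ[u='r'](π[u](S)) → 1

|E| = 1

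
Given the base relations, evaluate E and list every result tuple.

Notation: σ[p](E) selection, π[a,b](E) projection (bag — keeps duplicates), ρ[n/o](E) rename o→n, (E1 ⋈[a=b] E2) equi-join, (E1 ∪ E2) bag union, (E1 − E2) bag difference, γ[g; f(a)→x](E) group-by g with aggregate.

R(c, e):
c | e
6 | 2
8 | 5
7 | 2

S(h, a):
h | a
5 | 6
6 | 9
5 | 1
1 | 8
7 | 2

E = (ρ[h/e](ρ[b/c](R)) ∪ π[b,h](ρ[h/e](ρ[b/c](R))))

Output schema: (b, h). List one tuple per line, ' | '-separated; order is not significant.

Subexpression sizes:
  R → 3
  ρ[b/c](R) → 3
  ρ[h/e](ρ[b/c](R)) → 3
  R → 3
  ρ[b/c](R) → 3
  ρ[h/e](ρ[b/c](R)) → 3
  π[b,h](ρ[h/e](ρ[b/c](R))) → 3
  (ρ[h/e](ρ[b/c](R)) ∪ π[b,h](ρ[h/e](ρ[b/c](R)))) → 6

== RESULT ==
b | h
6 | 2
6 | 2
7 | 2
7 | 2
8 | 5
8 | 5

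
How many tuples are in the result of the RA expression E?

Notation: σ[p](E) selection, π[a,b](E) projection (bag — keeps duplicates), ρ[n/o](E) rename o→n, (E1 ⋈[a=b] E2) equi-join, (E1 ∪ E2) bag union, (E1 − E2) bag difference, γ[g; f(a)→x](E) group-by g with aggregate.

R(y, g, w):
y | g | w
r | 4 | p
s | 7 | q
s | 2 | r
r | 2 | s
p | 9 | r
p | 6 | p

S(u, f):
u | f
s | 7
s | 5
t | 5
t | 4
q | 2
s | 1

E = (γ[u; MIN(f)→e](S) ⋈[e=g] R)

Subexpression sizes:
  S → 6
  γ[u; MIN(f)→e](S) → 3
  R → 6
  (γ[u; MIN(f)→e](S) ⋈[e=g] R) → 3

|E| = 3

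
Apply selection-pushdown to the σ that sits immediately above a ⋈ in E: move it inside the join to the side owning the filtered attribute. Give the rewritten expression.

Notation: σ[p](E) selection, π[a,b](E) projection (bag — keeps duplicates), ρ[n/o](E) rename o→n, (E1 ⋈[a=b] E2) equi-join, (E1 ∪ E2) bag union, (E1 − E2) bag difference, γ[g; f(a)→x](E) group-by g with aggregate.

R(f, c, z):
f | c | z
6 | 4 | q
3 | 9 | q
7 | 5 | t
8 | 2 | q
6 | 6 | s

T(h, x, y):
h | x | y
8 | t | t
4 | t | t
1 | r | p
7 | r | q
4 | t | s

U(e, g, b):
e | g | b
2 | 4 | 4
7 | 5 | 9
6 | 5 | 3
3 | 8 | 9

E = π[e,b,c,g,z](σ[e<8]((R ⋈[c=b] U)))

σ filters on e, owned by the right side.
E' = π[e,b,c,g,z]((R ⋈[c=b] σ[e<8](U)))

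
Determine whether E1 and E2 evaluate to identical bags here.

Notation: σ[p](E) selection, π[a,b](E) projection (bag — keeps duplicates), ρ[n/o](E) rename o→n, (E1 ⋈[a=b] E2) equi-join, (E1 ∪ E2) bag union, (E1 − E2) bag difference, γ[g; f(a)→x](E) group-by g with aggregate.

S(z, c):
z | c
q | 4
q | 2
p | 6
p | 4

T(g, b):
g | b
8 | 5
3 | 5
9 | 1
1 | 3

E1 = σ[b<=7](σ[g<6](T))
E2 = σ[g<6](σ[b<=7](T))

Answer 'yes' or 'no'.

E1 subexpression sizes:
  T → 4
  σ[g<6](T) → 2
  σ[b<=7](σ[g<6](T)) → 2
E2 subexpression sizes:
  T → 4
  σ[b<=7](T) → 4
  σ[g<6](σ[b<=7](T)) → 2

E1 and E2 produce the same multiset:
g | b
1 | 3
3 | 5

yes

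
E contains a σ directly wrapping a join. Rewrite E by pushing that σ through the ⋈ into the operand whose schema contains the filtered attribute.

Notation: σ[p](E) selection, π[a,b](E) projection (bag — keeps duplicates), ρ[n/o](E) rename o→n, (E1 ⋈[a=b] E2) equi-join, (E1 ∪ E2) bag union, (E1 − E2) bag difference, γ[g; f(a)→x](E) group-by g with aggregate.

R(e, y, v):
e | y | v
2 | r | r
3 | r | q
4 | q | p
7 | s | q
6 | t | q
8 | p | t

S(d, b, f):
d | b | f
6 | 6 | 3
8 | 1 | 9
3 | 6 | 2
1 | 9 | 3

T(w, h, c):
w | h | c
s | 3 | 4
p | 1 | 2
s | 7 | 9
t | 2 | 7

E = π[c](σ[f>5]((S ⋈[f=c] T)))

σ filters on f, owned by the left side.
E' = π[c]((σ[f>5](S) ⋈[f=c] T))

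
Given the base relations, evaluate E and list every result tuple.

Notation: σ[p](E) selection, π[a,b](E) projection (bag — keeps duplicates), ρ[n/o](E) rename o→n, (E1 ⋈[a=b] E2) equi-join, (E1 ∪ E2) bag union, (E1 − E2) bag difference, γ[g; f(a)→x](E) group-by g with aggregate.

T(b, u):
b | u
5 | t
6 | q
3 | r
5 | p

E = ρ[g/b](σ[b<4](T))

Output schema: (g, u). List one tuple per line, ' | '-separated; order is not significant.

Subexpression sizes:
  T → 4
  σ[b<4](T) → 1
  ρ[g/b](σ[b<4](T)) → 1

== RESULT ==
g | u
3 | r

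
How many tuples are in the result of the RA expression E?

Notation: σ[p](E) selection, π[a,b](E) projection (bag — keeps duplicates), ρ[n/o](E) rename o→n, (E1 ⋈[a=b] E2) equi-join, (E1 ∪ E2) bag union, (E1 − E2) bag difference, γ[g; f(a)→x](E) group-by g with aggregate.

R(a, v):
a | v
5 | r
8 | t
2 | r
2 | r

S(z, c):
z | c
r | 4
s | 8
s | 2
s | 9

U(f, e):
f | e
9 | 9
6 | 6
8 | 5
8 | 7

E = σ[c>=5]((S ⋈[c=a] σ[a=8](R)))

Per-node cardinality:
  S → 4
  R → 4
  σ[a=8](R) → 1
  (S ⋈[c=a] σ[a=8](R)) → 1
  σ[c>=5]((S ⋈[c=a] σ[a=8](R))) → 1

|E| = 1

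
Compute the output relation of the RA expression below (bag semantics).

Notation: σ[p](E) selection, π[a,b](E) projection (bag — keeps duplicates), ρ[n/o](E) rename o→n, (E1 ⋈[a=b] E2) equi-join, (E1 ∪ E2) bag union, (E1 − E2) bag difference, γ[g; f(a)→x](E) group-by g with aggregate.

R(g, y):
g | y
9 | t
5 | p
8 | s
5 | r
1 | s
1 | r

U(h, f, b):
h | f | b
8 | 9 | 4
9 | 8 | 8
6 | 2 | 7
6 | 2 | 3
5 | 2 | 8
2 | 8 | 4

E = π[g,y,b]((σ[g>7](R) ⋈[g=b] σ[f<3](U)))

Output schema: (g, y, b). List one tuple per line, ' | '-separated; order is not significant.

Stepwise |·|:
  R → 6
  σ[g>7](R) → 2
  U → 6
  σ[f<3](U) → 3
  (σ[g>7](R) ⋈[g=b] σ[f<3](U)) → 1
  π[g,y,b]((σ[g>7](R) ⋈[g=b] σ[f<3](U))) → 1

== RESULT ==
g | y | b
8 | s | 8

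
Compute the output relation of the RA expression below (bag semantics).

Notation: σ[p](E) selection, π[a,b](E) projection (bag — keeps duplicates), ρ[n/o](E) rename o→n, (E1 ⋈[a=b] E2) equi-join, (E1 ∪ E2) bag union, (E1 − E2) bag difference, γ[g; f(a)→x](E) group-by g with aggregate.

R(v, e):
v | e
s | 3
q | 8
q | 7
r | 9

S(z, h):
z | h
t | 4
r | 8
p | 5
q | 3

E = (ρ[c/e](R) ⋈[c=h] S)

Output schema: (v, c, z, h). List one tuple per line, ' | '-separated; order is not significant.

Row counts bottom-up:
  R → 4
  ρ[c/e](R) → 4
  S → 4
  (ρ[c/e](R) ⋈[c=h] S) → 2

== RESULT ==
v | c | z | h
q | 8 | r | 8
s | 3 | q | 3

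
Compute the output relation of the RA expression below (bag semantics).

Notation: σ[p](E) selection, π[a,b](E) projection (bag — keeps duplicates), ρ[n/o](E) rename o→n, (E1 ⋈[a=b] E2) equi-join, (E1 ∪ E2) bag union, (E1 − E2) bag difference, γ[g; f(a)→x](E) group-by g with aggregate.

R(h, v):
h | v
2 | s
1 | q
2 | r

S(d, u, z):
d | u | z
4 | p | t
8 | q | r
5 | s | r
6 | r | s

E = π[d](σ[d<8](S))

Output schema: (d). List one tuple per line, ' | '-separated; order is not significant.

Stepwise |·|:
  S → 4
  σ[d<8](S) → 3
  π[d](σ[d<8](S)) → 3

== RESULT ==
d
4
5
6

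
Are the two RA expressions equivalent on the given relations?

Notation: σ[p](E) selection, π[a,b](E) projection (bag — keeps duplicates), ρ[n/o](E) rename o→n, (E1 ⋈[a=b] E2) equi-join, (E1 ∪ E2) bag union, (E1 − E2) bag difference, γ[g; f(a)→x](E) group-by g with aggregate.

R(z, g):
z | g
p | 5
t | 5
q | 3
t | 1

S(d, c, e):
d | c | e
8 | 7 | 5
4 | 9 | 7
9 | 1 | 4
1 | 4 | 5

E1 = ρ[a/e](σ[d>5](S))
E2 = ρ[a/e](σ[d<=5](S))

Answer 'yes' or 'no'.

E1 per-node cardinality:
  S → 4
  σ[d>5](S) → 2
  ρ[a/e](σ[d>5](S)) → 2
E2 per-node cardinality:
  S → 4
  σ[d<=5](S) → 2
  ρ[a/e](σ[d<=5](S)) → 2

E1 result:
d | c | a
8 | 7 | 5
9 | 1 | 4
E2 result:
d | c | a
1 | 4 | 5
4 | 9 | 7
Witness: (8, 7, 5) appears 1× in E1 but 0× in E2.

no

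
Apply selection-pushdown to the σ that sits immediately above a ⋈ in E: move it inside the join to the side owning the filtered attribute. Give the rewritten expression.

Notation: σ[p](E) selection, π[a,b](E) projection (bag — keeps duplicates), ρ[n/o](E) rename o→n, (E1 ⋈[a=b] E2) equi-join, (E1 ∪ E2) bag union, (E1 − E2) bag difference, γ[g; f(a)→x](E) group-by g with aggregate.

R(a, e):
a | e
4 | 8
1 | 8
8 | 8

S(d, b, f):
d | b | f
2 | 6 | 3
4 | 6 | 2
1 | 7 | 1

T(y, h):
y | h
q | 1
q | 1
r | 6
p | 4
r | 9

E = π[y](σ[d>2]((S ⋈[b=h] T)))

σ filters on d, owned by the left side.
E' = π[y]((σ[d>2](S) ⋈[b=h] T))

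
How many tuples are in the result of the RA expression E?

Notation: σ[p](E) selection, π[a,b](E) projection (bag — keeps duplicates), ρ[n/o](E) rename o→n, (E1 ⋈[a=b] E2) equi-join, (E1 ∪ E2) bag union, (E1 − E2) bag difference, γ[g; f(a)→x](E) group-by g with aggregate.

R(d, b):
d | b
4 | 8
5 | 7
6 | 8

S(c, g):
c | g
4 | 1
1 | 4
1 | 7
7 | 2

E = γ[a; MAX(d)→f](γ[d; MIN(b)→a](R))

Stepwise |·|:
  R → 3
  γ[d; MIN(b)→a](R) → 3
  γ[a; MAX(d)→f](γ[d; MIN(b)→a](R)) → 2

|E| = 2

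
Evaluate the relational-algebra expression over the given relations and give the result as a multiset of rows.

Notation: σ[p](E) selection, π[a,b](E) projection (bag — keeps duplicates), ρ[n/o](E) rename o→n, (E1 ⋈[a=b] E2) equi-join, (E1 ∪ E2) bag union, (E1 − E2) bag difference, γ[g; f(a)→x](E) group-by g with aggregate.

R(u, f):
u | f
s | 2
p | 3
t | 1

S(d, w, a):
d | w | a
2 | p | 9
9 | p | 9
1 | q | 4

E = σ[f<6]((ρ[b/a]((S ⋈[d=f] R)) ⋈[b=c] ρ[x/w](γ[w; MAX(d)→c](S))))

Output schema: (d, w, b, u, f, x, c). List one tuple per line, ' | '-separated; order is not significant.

Row counts bottom-up:
  S → 3
  R → 3
  (S ⋈[d=f] R) → 2
  ρ[b/a]((S ⋈[d=f] R)) → 2
  S → 3
  γ[w; MAX(d)→c](S) → 2
  ρ[x/w](γ[w; MAX(d)→c](S)) → 2
  (ρ[b/a]((S ⋈[d=f] R)) ⋈[b=c] ρ[x/w](γ[w; MAX(d)→c](S))) → 1
  σ[f<6]((ρ[b/a]((S ⋈[d=f] R)) ⋈[b=c] ρ[x/w](γ[w; MAX(d)→c](S)))) → 1

== RESULT ==
d | w | b | u | f | x | c
2 | p | 9 | s | 2 | p | 9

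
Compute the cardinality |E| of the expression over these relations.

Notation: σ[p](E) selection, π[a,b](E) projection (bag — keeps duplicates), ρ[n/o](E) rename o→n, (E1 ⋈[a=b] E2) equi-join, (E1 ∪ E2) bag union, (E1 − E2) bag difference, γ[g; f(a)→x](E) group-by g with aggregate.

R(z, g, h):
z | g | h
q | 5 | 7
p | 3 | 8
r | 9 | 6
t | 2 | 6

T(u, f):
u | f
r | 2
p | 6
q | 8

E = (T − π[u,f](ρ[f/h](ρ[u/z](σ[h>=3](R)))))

Per-node cardinality:
  T → 3
  R → 4
  σ[h>=3](R) → 4
  ρ[u/z](σ[h>=3](R)) → 4
  ρ[f/h](ρ[u/z](σ[h>=3](R))) → 4
  π[u,f](ρ[f/h](ρ[u/z](σ[h>=3](R)))) → 4
  (T − π[u,f](ρ[f/h](ρ[u/z](σ[h>=3](R))))) → 3

|E| = 3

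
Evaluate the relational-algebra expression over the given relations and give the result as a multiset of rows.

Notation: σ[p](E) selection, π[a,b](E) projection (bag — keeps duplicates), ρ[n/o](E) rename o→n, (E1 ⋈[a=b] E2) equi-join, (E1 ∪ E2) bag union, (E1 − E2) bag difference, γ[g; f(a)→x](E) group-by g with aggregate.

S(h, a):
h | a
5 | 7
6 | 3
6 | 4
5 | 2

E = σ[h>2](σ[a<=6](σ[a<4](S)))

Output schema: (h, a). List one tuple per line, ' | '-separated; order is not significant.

Subexpression sizes:
  S → 4
  σ[a<4](S) → 2
  σ[a<=6](σ[a<4](S)) → 2
  σ[h>2](σ[a<=6](σ[a<4](S))) → 2

== RESULT ==
h | a
5 | 2
6 | 3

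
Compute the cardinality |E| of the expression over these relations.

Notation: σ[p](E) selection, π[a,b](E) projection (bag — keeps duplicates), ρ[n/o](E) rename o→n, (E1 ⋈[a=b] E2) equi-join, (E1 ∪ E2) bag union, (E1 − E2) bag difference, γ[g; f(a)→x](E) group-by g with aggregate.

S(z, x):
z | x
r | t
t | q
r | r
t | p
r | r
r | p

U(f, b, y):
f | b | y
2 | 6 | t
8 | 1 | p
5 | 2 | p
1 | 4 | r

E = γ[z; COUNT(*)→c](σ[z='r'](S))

Row counts bottom-up:
  S → 6
  σ[z='r'](S) → 4
  γ[z; COUNT(*)→c](σ[z='r'](S)) → 1

|E| = 1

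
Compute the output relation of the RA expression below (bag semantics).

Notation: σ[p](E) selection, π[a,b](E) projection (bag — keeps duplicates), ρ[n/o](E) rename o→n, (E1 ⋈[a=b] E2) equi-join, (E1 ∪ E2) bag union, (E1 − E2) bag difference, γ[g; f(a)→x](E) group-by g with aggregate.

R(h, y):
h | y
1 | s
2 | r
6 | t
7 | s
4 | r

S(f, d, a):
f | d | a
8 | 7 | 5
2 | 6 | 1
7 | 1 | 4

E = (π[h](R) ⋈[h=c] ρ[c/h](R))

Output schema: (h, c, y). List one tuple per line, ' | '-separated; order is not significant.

Row counts bottom-up:
  R → 5
  π[h](R) → 5
  R → 5
  ρ[c/h](R) → 5
  (π[h](R) ⋈[h=c] ρ[c/h](R)) → 5

== RESULT ==
h | c | y
1 | 1 | s
2 | 2 | r
4 | 4 | r
6 | 6 | t
7 | 7 | s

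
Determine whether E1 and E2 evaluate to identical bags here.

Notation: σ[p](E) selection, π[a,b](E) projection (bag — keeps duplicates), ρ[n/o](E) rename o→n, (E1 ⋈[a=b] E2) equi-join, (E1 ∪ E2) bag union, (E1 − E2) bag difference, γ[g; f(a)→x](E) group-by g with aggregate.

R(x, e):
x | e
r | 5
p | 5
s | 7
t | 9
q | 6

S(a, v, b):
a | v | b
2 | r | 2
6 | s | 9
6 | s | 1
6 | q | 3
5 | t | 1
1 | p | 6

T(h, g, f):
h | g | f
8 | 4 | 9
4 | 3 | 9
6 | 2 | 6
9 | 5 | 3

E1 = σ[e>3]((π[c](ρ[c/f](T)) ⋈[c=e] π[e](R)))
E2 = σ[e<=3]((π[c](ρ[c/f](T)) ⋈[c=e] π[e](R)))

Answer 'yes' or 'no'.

E1 row counts bottom-up:
  T → 4
  ρ[c/f](T) → 4
  π[c](ρ[c/f](T)) → 4
  R → 5
  π[e](R) → 5
  (π[c](ρ[c/f](T)) ⋈[c=e] π[e](R)) → 3
  σ[e>3]((π[c](ρ[c/f](T)) ⋈[c=e] π[e](R))) → 3
E2 row counts bottom-up:
  T → 4
  ρ[c/f](T) → 4
  π[c](ρ[c/f](T)) → 4
  R → 5
  π[e](R) → 5
  (π[c](ρ[c/f](T)) ⋈[c=e] π[e](R)) → 3
  σ[e<=3]((π[c](ρ[c/f](T)) ⋈[c=e] π[e](R))) → 0

E1 result:
c | e
6 | 6
9 | 9
9 | 9
E2 result:
c | e
(0 rows)
Witness: (6, 6) appears 1× in E1 but 0× in E2.

no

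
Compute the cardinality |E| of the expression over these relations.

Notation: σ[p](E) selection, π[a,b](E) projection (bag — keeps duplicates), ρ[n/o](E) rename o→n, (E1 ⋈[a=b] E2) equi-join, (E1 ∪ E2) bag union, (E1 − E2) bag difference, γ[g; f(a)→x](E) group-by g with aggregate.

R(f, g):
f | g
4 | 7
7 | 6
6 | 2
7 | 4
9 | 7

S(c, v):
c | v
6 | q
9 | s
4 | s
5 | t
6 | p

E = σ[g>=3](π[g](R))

Per-node cardinality:
  R → 5
  π[g](R) → 5
  σ[g>=3](π[g](R)) → 4

|E| = 4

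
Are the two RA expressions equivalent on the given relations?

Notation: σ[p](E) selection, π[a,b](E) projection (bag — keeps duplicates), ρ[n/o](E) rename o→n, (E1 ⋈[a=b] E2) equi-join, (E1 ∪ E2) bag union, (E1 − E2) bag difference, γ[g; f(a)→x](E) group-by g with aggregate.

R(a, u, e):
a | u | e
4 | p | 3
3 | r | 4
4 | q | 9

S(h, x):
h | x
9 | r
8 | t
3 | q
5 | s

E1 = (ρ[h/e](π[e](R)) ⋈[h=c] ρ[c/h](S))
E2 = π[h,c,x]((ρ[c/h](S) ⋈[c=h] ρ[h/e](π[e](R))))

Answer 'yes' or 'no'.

E1 row counts bottom-up:
  R → 3
  π[e](R) → 3
  ρ[h/e](π[e](R)) → 3
  S → 4
  ρ[c/h](S) → 4
  (ρ[h/e](π[e](R)) ⋈[h=c] ρ[c/h](S)) → 2
E2 row counts bottom-up:
  S → 4
  ρ[c/h](S) → 4
  R → 3
  π[e](R) → 3
  ρ[h/e](π[e](R)) → 3
  (ρ[c/h](S) ⋈[c=h] ρ[h/e](π[e](R))) → 2
  π[h,c,x]((ρ[c/h](S) ⋈[c=h] ρ[h/e](π[e](R)))) → 2

E1 and E2 produce the same multiset:
h | c | x
3 | 3 | q
9 | 9 | r

yes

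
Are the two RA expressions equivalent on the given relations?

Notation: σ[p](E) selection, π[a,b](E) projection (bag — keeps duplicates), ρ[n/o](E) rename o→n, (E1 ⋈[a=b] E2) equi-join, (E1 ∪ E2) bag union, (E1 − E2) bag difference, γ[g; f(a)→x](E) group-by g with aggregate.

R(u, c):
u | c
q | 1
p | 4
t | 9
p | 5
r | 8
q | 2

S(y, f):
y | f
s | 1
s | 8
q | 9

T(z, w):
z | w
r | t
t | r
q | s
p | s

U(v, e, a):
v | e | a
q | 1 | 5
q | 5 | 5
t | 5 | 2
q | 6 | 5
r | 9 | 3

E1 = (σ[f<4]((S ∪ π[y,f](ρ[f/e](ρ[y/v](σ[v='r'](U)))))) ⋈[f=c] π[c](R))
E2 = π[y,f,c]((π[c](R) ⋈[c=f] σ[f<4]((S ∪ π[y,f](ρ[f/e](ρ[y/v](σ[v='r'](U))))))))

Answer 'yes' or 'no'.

E1 subexpression sizes:
  S → 3
  U → 5
  σ[v='r'](U) → 1
  ρ[y/v](σ[v='r'](U)) → 1
  ρ[f/e](ρ[y/v](σ[v='r'](U))) → 1
  π[y,f](ρ[f/e](ρ[y/v](σ[v='r'](U)))) → 1
  (S ∪ π[y,f](ρ[f/e](ρ[y/v](σ[v='r'](U))))) → 4
  σ[f<4]((S ∪ π[y,f](ρ[f/e](ρ[y/v](σ[v='r'](U)))))) → 1
  R → 6
  π[c](R) → 6
  (σ[f<4]((S ∪ π[y,f](ρ[f/e](ρ[y/v](σ[v='r'](U)))))) ⋈[f=c] π[c](R)) → 1
E2 subexpression sizes:
  R → 6
  π[c](R) → 6
  S → 3
  U → 5
  σ[v='r'](U) → 1
  ρ[y/v](σ[v='r'](U)) → 1
  ρ[f/e](ρ[y/v](σ[v='r'](U))) → 1
  π[y,f](ρ[f/e](ρ[y/v](σ[v='r'](U)))) → 1
  (S ∪ π[y,f](ρ[f/e](ρ[y/v](σ[v='r'](U))))) → 4
  σ[f<4]((S ∪ π[y,f](ρ[f/e](ρ[y/v](σ[v='r'](U)))))) → 1
  (π[c](R) ⋈[c=f] σ[f<4]((S ∪ π[y,f](ρ[f/e](ρ[y/v](σ[v='r'](U))))))) → 1
  π[y,f,c]((π[c](R) ⋈[c=f] σ[f<4]((S ∪ π[y,f](ρ[f/e](ρ[y/v](σ[v='r'](U)))))))) → 1

E1 and E2 produce the same multiset:
y | f | c
s | 1 | 1

yes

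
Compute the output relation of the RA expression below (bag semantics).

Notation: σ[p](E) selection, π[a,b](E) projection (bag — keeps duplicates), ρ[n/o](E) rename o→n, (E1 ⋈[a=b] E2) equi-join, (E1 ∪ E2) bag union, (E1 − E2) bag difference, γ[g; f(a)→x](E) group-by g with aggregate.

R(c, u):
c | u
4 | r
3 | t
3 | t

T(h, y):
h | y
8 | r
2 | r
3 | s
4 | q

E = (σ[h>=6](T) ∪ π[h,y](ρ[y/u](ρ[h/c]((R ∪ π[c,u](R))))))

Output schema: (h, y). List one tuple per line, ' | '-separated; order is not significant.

Subexpression sizes:
  T → 4
  σ[h>=6](T) → 1
  R → 3
  R → 3
  π[c,u](R) → 3
  (R ∪ π[c,u](R)) → 6
  ρ[h/c]((R ∪ π[c,u](R))) → 6
  ρ[y/u](ρ[h/c]((R ∪ π[c,u](R)))) → 6
  π[h,y](ρ[y/u](ρ[h/c]((R ∪ π[c,u](R))))) → 6
  (σ[h>=6](T) ∪ π[h,y](ρ[y/u](ρ[h/c]((R ∪ π[c,u](R)))))) → 7

== RESULT ==
h | y
3 | t
3 | t
3 | t
3 | t
4 | r
4 | r
8 | r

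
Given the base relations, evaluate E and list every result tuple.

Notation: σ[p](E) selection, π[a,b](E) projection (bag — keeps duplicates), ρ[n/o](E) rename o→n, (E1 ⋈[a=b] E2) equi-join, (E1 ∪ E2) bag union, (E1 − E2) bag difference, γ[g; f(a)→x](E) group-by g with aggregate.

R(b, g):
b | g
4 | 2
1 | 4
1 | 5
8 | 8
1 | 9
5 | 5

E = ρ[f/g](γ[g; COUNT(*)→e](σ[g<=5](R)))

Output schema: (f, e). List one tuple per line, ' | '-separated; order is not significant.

Subexpression sizes:
  R → 6
  σ[g<=5](R) → 4
  γ[g; COUNT(*)→e](σ[g<=5](R)) → 3
  ρ[f/g](γ[g; COUNT(*)→e](σ[g<=5](R))) → 3

== RESULT ==
f | e
2 | 1
4 | 1
5 | 2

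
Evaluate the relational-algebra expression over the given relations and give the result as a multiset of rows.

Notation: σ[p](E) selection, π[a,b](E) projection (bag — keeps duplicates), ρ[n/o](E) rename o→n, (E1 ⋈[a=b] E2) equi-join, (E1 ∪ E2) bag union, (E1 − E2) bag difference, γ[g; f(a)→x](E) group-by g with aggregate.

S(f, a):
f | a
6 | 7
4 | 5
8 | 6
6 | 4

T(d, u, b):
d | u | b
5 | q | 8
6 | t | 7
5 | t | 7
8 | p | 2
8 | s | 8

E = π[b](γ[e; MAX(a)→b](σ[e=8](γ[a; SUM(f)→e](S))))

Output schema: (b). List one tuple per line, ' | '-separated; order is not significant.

Row counts bottom-up:
  S → 4
  γ[a; SUM(f)→e](S) → 4
  σ[e=8](γ[a; SUM(f)→e](S)) → 1
  γ[e; MAX(a)→b](σ[e=8](γ[a; SUM(f)→e](S))) → 1
  π[b](γ[e; MAX(a)→b](σ[e=8](γ[a; SUM(f)→e](S)))) → 1

== RESULT ==
b
6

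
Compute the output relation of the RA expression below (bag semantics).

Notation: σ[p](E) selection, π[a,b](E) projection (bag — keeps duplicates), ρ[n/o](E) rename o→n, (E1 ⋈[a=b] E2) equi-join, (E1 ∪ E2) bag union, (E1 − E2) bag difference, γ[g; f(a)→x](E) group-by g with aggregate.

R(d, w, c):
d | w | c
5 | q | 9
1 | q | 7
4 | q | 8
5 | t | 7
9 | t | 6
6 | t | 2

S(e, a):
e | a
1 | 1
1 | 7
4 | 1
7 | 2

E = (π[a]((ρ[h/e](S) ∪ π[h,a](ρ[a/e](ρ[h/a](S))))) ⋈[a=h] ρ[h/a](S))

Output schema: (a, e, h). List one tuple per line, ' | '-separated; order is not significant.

Per-node cardinality:
  S → 4
  ρ[h/e](S) → 4
  S → 4
  ρ[h/a](S) → 4
  ρ[a/e](ρ[h/a](S)) → 4
  π[h,a](ρ[a/e](ρ[h/a](S))) → 4
  (ρ[h/e](S) ∪ π[h,a](ρ[a/e](ρ[h/a](S)))) → 8
  π[a]((ρ[h/e](S) ∪ π[h,a](ρ[a/e](ρ[h/a](S))))) → 8
  S → 4
  ρ[h/a](S) → 4
  (π[a]((ρ[h/e](S) ∪ π[h,a](ρ[a/e](ρ[h/a](S))))) ⋈[a=h] ρ[h/a](S)) → 11

== RESULT ==
a | e | h
1 | 1 | 1
1 | 1 | 1
1 | 1 | 1
1 | 1 | 1
1 | 4 | 1
1 | 4 | 1
1 | 4 | 1
1 | 4 | 1
2 | 7 | 2
7 | 1 | 7
7 | 1 | 7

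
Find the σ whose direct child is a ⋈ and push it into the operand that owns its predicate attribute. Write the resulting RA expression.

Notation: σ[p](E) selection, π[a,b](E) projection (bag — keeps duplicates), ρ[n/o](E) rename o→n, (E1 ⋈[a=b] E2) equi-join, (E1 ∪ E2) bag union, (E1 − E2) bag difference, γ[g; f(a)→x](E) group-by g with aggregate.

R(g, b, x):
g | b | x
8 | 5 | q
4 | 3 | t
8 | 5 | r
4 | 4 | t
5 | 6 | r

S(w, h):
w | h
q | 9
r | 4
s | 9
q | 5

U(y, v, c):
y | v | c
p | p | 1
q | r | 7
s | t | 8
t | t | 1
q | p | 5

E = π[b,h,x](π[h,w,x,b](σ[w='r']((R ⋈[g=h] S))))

σ filters on w, owned by the right side.
E' = π[b,h,x](π[h,w,x,b]((R ⋈[g=h] σ[w='r'](S))))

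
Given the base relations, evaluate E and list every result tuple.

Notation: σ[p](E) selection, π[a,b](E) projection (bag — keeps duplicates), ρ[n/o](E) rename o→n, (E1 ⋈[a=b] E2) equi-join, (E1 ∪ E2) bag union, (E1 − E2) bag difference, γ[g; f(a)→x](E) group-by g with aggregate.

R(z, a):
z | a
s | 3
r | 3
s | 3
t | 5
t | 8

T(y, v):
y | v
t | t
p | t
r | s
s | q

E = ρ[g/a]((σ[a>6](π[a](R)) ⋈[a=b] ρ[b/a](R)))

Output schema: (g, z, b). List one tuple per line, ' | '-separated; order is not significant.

Row counts bottom-up:
  R → 5
  π[a](R) → 5
  σ[a>6](π[a](R)) → 1
  R → 5
  ρ[b/a](R) → 5
  (σ[a>6](π[a](R)) ⋈[a=b] ρ[b/a](R)) → 1
  ρ[g/a]((σ[a>6](π[a](R)) ⋈[a=b] ρ[b/a](R))) → 1

== RESULT ==
g | z | b
8 | t | 8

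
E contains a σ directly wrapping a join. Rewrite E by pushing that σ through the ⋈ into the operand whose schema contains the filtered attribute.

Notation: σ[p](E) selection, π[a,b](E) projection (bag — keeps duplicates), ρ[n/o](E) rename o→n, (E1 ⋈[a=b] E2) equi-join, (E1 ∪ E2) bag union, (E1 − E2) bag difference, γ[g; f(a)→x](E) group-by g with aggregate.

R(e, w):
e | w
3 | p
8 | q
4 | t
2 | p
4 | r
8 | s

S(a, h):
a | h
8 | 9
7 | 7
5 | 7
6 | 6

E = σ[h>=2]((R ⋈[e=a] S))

σ filters on h, owned by the right side.
E' = (R ⋈[e=a] σ[h>=2](S))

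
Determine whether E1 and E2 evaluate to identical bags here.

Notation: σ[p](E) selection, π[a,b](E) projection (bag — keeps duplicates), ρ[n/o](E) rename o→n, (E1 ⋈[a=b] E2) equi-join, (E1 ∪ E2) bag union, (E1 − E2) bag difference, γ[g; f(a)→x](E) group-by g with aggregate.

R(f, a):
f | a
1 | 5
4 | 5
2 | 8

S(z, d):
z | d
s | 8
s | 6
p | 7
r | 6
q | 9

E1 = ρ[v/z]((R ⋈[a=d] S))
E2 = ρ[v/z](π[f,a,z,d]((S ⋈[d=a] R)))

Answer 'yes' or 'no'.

E1 subexpression sizes:
  R → 3
  S → 5
  (R ⋈[a=d] S) → 1
  ρ[v/z]((R ⋈[a=d] S)) → 1
E2 subexpression sizes:
  S → 5
  R → 3
  (S ⋈[d=a] R) → 1
  π[f,a,z,d]((S ⋈[d=a] R)) → 1
  ρ[v/z](π[f,a,z,d]((S ⋈[d=a] R))) → 1

E1 and E2 produce the same multiset:
f | a | v | d
2 | 8 | s | 8

yes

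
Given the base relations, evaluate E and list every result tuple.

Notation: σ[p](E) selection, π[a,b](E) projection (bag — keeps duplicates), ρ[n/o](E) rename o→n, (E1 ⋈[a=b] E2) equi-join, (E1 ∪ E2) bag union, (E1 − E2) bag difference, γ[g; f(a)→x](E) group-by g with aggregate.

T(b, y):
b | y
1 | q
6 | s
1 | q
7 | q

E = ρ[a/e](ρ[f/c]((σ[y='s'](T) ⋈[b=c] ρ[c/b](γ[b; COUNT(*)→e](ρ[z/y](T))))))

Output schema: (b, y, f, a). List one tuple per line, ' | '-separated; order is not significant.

Stepwise |·|:
  T → 4
  σ[y='s'](T) → 1
  T → 4
  ρ[z/y](T) → 4
  γ[b; COUNT(*)→e](ρ[z/y](T)) → 3
  ρ[c/b](γ[b; COUNT(*)→e](ρ[z/y](T))) → 3
  (σ[y='s'](T) ⋈[b=c] ρ[c/b](γ[b; COUNT(*)→e](ρ[z/y](T)))) → 1
  ρ[f/c]((σ[y='s'](T) ⋈[b=c] ρ[c/b](γ[b; COUNT(*)→e](ρ[z/y](T))))) → 1
  ρ[a/e](ρ[f/c]((σ[y='s'](T) ⋈[b=c] ρ[c/b](γ[b; COUNT(*)→e](ρ[z/y](T)))))) → 1

== RESULT ==
b | y | f | a
6 | s | 6 | 1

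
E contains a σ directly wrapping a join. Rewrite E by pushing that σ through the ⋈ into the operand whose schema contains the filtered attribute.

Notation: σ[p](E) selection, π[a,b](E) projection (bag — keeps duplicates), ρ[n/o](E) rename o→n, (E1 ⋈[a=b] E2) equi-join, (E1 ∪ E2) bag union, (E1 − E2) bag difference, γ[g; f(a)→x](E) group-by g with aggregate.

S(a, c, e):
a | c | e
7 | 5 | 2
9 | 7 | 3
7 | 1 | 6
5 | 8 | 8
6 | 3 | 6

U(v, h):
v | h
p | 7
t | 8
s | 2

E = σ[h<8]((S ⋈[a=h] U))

σ filters on h, owned by the right side.
E' = (S ⋈[a=h] σ[h<8](U))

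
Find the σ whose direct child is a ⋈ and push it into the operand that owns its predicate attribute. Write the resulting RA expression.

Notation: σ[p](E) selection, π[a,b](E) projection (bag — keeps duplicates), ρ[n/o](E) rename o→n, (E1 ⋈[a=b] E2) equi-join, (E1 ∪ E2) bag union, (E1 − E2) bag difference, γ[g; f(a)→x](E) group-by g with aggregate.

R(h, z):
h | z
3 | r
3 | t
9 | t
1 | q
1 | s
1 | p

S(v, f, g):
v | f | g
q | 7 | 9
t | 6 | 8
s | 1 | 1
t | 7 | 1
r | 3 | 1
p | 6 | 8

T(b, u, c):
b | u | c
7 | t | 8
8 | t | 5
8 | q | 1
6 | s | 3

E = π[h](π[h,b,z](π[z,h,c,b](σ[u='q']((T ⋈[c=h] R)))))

σ filters on u, owned by the left side.
E' = π[h](π[h,b,z](π[z,h,c,b]((σ[u='q'](T) ⋈[c=h] R))))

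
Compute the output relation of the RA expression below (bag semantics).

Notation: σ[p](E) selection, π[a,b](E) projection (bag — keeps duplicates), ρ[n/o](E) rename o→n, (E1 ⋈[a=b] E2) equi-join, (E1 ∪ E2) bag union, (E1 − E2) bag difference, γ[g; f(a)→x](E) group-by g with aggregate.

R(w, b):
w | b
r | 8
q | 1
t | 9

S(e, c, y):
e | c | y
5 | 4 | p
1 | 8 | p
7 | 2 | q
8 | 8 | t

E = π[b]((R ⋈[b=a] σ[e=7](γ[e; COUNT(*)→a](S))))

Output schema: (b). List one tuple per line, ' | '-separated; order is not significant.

Per-node cardinality:
  R → 3
  S → 4
  γ[e; COUNT(*)→a](S) → 4
  σ[e=7](γ[e; COUNT(*)→a](S)) → 1
  (R ⋈[b=a] σ[e=7](γ[e; COUNT(*)→a](S))) → 1
  π[b]((R ⋈[b=a] σ[e=7](γ[e; COUNT(*)→a](S)))) → 1

== RESULT ==
b
1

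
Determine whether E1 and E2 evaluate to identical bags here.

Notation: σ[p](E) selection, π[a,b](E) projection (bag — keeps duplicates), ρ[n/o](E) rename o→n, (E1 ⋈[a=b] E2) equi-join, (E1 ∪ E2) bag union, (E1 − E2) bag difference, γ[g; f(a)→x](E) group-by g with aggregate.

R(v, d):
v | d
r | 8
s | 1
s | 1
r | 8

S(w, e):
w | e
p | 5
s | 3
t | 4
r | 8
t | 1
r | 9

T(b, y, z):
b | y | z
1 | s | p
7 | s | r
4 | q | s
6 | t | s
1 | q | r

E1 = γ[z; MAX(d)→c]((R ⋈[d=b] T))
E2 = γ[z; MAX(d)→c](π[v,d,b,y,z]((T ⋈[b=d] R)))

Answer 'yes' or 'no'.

E1 row counts bottom-up:
  R → 4
  T → 5
  (R ⋈[d=b] T) → 4
  γ[z; MAX(d)→c]((R ⋈[d=b] T)) → 2
E2 row counts bottom-up:
  T → 5
  R → 4
  (T ⋈[b=d] R) → 4
  π[v,d,b,y,z]((T ⋈[b=d] R)) → 4
  γ[z; MAX(d)→c](π[v,d,b,y,z]((T ⋈[b=d] R))) → 2

E1 and E2 produce the same multiset:
z | c
p | 1
r | 1

yes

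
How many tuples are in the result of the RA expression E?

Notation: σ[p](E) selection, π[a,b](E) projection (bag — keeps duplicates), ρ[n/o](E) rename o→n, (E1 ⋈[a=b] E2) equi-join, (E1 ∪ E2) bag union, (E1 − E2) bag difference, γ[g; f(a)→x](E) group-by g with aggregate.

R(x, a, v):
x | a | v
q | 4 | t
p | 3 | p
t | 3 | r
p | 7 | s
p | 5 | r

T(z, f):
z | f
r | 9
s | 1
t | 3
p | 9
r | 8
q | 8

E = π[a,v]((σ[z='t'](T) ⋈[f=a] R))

Row counts bottom-up:
  T → 6
  σ[z='t'](T) → 1
  R → 5
  (σ[z='t'](T) ⋈[f=a] R) → 2
  π[a,v]((σ[z='t'](T) ⋈[f=a] R)) → 2

|E| = 2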